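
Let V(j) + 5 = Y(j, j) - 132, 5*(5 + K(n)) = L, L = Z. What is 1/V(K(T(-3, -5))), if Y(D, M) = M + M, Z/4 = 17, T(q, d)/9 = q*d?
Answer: -5/599 ≈ -0.0083472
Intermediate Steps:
T(q, d) = 9*d*q (T(q, d) = 9*(q*d) = 9*(d*q) = 9*d*q)
Z = 68 (Z = 4*17 = 68)
Y(D, M) = 2*M
L = 68
K(n) = 43/5 (K(n) = -5 + (⅕)*68 = -5 + 68/5 = 43/5)
V(j) = -137 + 2*j (V(j) = -5 + (2*j - 132) = -5 + (-132 + 2*j) = -137 + 2*j)
1/V(K(T(-3, -5))) = 1/(-137 + 2*(43/5)) = 1/(-137 + 86/5) = 1/(-599/5) = -5/599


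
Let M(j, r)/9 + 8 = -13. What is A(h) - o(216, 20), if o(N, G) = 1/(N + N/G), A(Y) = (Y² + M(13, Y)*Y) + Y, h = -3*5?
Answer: 3453025/1134 ≈ 3045.0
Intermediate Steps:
h = -15
M(j, r) = -189 (M(j, r) = -72 + 9*(-13) = -72 - 117 = -189)
A(Y) = Y² - 188*Y (A(Y) = (Y² - 189*Y) + Y = Y² - 188*Y)
A(h) - o(216, 20) = -15*(-188 - 15) - 20/(216*(1 + 20)) = -15*(-203) - 20/(216*21) = 3045 - 20/(216*21) = 3045 - 1*5/1134 = 3045 - 5/1134 = 3453025/1134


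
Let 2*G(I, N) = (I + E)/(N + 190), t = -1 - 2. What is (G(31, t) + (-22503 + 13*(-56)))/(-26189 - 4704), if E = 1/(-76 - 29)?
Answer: 456139058/606584055 ≈ 0.75198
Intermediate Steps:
E = -1/105 (E = 1/(-105) = -1/105 ≈ -0.0095238)
t = -3
G(I, N) = (-1/105 + I)/(2*(190 + N)) (G(I, N) = ((I - 1/105)/(N + 190))/2 = ((-1/105 + I)/(190 + N))/2 = (-1/105 + I)/(2*(190 + N)))
(G(31, t) + (-22503 + 13*(-56)))/(-26189 - 4704) = ((-1 + 105*31)/(210*(190 - 3)) + (-22503 + 13*(-56)))/(-26189 - 4704) = ((1/210)*(-1 + 3255)/187 + (-22503 - 728))/(-30893) = ((1/210)*(1/187)*3254 - 23231)*(-1/30893) = (1627/19635 - 23231)*(-1/30893) = -456139058/19635*(-1/30893) = 456139058/606584055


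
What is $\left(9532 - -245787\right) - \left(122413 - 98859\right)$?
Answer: $231765$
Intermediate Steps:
$\left(9532 - -245787\right) - \left(122413 - 98859\right) = \left(9532 + 245787\right) - \left(122413 - 98859\right) = 255319 - 23554 = 231765$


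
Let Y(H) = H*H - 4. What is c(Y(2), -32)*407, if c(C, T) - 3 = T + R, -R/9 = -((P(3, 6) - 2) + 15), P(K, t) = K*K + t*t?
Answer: 200651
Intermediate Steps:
Y(H) = -4 + H² (Y(H) = H² - 4 = -4 + H²)
P(K, t) = K² + t²
R = 522 (R = -(-9)*(((3² + 6²) - 2) + 15) = -(-9)*(((9 + 36) - 2) + 15) = -(-9)*((45 - 2) + 15) = -(-9)*(43 + 15) = -(-9)*58 = -9*(-58) = 522)
c(C, T) = 525 + T (c(C, T) = 3 + (T + 522) = 3 + (522 + T) = 525 + T)
c(Y(2), -32)*407 = (525 - 32)*407 = 493*407 = 200651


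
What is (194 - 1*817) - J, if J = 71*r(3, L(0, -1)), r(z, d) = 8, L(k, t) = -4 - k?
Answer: -1191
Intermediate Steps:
J = 568 (J = 71*8 = 568)
(194 - 1*817) - J = (194 - 1*817) - 1*568 = (194 - 817) - 568 = -623 - 568 = -1191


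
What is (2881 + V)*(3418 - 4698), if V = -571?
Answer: -2956800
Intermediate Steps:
(2881 + V)*(3418 - 4698) = (2881 - 571)*(3418 - 4698) = 2310*(-1280) = -2956800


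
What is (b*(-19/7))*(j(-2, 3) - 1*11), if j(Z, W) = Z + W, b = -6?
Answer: -1140/7 ≈ -162.86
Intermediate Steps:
j(Z, W) = W + Z
(b*(-19/7))*(j(-2, 3) - 1*11) = (-(-114)/7)*((3 - 2) - 1*11) = (-(-114)/7)*(1 - 11) = -6*(-19/7)*(-10) = (114/7)*(-10) = -1140/7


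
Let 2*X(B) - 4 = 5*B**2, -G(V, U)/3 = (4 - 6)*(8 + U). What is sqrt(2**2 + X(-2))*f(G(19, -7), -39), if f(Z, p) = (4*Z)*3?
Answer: 288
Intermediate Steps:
G(V, U) = 48 + 6*U (G(V, U) = -3*(4 - 6)*(8 + U) = -(-6)*(8 + U) = -3*(-16 - 2*U) = 48 + 6*U)
f(Z, p) = 12*Z
X(B) = 2 + 5*B**2/2 (X(B) = 2 + (5*B**2)/2 = 2 + 5*B**2/2)
sqrt(2**2 + X(-2))*f(G(19, -7), -39) = sqrt(2**2 + (2 + (5/2)*(-2)**2))*(12*(48 + 6*(-7))) = sqrt(4 + (2 + (5/2)*4))*(12*(48 - 42)) = sqrt(4 + (2 + 10))*(12*6) = sqrt(4 + 12)*72 = sqrt(16)*72 = 4*72 = 288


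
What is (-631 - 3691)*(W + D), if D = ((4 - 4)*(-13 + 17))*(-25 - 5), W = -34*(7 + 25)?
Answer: 4702336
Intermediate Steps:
W = -1088 (W = -34*32 = -1088)
D = 0 (D = (0*4)*(-30) = 0*(-30) = 0)
(-631 - 3691)*(W + D) = (-631 - 3691)*(-1088 + 0) = -4322*(-1088) = 4702336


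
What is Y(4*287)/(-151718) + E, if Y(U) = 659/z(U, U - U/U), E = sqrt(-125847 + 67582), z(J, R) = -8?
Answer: 659/1213744 + I*sqrt(58265) ≈ 0.00054295 + 241.38*I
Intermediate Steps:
E = I*sqrt(58265) (E = sqrt(-58265) = I*sqrt(58265) ≈ 241.38*I)
Y(U) = -659/8 (Y(U) = 659/(-8) = 659*(-1/8) = -659/8)
Y(4*287)/(-151718) + E = -659/8/(-151718) + I*sqrt(58265) = -659/8*(-1/151718) + I*sqrt(58265) = 659/1213744 + I*sqrt(58265)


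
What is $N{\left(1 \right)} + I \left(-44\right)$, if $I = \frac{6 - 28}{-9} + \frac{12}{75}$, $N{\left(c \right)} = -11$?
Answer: $- \frac{28259}{225} \approx -125.6$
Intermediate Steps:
$I = \frac{586}{225}$ ($I = \left(6 - 28\right) \left(- \frac{1}{9}\right) + 12 \cdot \frac{1}{75} = \left(-22\right) \left(- \frac{1}{9}\right) + \frac{4}{25} = \frac{22}{9} + \frac{4}{25} = \frac{586}{225} \approx 2.6044$)
$N{\left(1 \right)} + I \left(-44\right) = -11 + \frac{586}{225} \left(-44\right) = -11 - \frac{25784}{225} = - \frac{28259}{225}$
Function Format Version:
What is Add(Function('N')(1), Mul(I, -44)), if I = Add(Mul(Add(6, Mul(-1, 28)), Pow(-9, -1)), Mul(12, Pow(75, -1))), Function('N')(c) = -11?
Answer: Rational(-28259, 225) ≈ -125.60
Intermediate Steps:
I = Rational(586, 225) (I = Add(Mul(Add(6, -28), Rational(-1, 9)), Mul(12, Rational(1, 75))) = Add(Mul(-22, Rational(-1, 9)), Rational(4, 25)) = Add(Rational(22, 9), Rational(4, 25)) = Rational(586, 225) ≈ 2.6044)
Add(Function('N')(1), Mul(I, -44)) = Add(-11, Mul(Rational(586, 225), -44)) = Add(-11, Rational(-25784, 225)) = Rational(-28259, 225)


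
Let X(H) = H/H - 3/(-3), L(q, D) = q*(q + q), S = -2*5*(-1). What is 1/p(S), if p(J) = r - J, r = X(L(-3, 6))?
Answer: -⅛ ≈ -0.12500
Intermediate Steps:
S = 10 (S = -10*(-1) = 10)
L(q, D) = 2*q² (L(q, D) = q*(2*q) = 2*q²)
X(H) = 2 (X(H) = 1 - 3*(-⅓) = 1 + 1 = 2)
r = 2
p(J) = 2 - J
1/p(S) = 1/(2 - 1*10) = 1/(2 - 10) = 1/(-8) = -⅛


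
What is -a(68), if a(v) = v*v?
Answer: -4624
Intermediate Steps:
a(v) = v**2
-a(68) = -1*68**2 = -1*4624 = -4624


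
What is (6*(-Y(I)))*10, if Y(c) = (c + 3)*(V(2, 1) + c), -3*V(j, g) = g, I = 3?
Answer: -960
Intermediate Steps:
V(j, g) = -g/3
Y(c) = (3 + c)*(-⅓ + c) (Y(c) = (c + 3)*(-⅓*1 + c) = (3 + c)*(-⅓ + c))
(6*(-Y(I)))*10 = (6*(-(-1 + 3² + (8/3)*3)))*10 = (6*(-(-1 + 9 + 8)))*10 = (6*(-1*16))*10 = (6*(-16))*10 = -96*10 = -960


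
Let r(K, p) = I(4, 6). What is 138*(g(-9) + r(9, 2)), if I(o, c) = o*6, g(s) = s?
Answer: 2070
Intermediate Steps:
I(o, c) = 6*o
r(K, p) = 24 (r(K, p) = 6*4 = 24)
138*(g(-9) + r(9, 2)) = 138*(-9 + 24) = 138*15 = 2070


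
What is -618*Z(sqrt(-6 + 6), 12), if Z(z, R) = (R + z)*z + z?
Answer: 0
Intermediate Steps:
Z(z, R) = z + z*(R + z) (Z(z, R) = z*(R + z) + z = z + z*(R + z))
-618*Z(sqrt(-6 + 6), 12) = -618*sqrt(-6 + 6)*(1 + 12 + sqrt(-6 + 6)) = -618*sqrt(0)*(1 + 12 + sqrt(0)) = -0*(1 + 12 + 0) = -0*13 = -618*0 = 0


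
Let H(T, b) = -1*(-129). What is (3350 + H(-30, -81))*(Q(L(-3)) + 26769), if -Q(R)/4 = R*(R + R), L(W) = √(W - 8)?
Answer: 93435503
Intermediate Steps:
H(T, b) = 129
L(W) = √(-8 + W)
Q(R) = -8*R² (Q(R) = -4*R*(R + R) = -4*R*2*R = -8*R²)
(3350 + H(-30, -81))*(Q(L(-3)) + 26769) = (3350 + 129)*(-8*(√(-8 - 3))² + 26769) = 3479*(-8*(√(-11))² + 26769) = 3479*(-8*(I*√11)² + 26769) = 3479*(-8*(-11) + 26769) = 3479*(88 + 26769) = 3479*26857 = 93435503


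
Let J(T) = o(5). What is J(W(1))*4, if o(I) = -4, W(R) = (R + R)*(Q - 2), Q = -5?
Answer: -16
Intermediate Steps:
W(R) = -14*R (W(R) = (R + R)*(-5 - 2) = (2*R)*(-7) = -14*R)
J(T) = -4
J(W(1))*4 = -4*4 = -16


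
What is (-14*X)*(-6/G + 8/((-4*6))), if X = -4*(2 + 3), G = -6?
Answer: 560/3 ≈ 186.67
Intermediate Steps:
X = -20 (X = -4*5 = -20)
(-14*X)*(-6/G + 8/((-4*6))) = (-14*(-20))*(-6/(-6) + 8/((-4*6))) = 280*(-6*(-⅙) + 8/(-24)) = 280*(1 + 8*(-1/24)) = 280*(1 - ⅓) = 280*(⅔) = 560/3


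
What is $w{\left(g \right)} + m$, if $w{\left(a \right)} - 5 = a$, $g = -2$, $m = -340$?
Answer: $-337$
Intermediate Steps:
$w{\left(a \right)} = 5 + a$
$w{\left(g \right)} + m = \left(5 - 2\right) - 340 = 3 - 340 = -337$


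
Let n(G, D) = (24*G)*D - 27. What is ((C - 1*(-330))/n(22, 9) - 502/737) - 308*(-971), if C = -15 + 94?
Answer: 1041449902583/3482325 ≈ 2.9907e+5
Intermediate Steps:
C = 79
n(G, D) = -27 + 24*D*G (n(G, D) = 24*D*G - 27 = -27 + 24*D*G)
((C - 1*(-330))/n(22, 9) - 502/737) - 308*(-971) = ((79 - 1*(-330))/(-27 + 24*9*22) - 502/737) - 308*(-971) = ((79 + 330)/(-27 + 4752) - 502*1/737) + 299068 = (409/4725 - 502/737) + 299068 = -2070517/3482325 + 299068 = 1041449902583/3482325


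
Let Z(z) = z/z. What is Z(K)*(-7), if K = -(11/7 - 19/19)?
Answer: -7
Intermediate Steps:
K = -4/7 (K = -(11*(⅐) - 19*1/19) = -(11/7 - 1) = -1*4/7 = -4/7 ≈ -0.57143)
Z(z) = 1
Z(K)*(-7) = 1*(-7) = -7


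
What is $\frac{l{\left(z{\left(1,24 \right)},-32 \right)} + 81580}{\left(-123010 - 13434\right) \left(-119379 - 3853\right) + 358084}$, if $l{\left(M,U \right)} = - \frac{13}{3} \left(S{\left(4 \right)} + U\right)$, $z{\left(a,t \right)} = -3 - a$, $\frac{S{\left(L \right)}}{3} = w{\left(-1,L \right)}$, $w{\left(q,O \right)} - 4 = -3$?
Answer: $\frac{245117}{50443875276} \approx 4.8592 \cdot 10^{-6}$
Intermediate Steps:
$w{\left(q,O \right)} = 1$ ($w{\left(q,O \right)} = 4 - 3 = 1$)
$S{\left(L \right)} = 3$ ($S{\left(L \right)} = 3 \cdot 1 = 3$)
$l{\left(M,U \right)} = -13 - \frac{13 U}{3}$ ($l{\left(M,U \right)} = - \frac{13}{3} \left(3 + U\right) = \left(-13\right) \frac{1}{3} \left(3 + U\right) = - \frac{13 \left(3 + U\right)}{3} = -13 - \frac{13 U}{3}$)
$\frac{l{\left(z{\left(1,24 \right)},-32 \right)} + 81580}{\left(-123010 - 13434\right) \left(-119379 - 3853\right) + 358084} = \frac{\left(-13 - - \frac{416}{3}\right) + 81580}{\left(-123010 - 13434\right) \left(-119379 - 3853\right) + 358084} = \frac{\left(-13 + \frac{416}{3}\right) + 81580}{\left(-136444\right) \left(-123232\right) + 358084} = \frac{\frac{377}{3} + 81580}{16814267008 + 358084} = \frac{245117}{3 \cdot 16814625092} = \frac{245117}{3} \cdot \frac{1}{16814625092} = \frac{245117}{50443875276}$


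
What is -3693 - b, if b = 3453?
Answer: -7146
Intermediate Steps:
-3693 - b = -3693 - 1*3453 = -3693 - 3453 = -7146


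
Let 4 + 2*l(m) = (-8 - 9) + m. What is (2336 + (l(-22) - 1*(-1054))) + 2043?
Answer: 10823/2 ≈ 5411.5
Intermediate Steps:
l(m) = -21/2 + m/2 (l(m) = -2 + ((-8 - 9) + m)/2 = -2 + (-17 + m)/2 = -2 + (-17/2 + m/2) = -21/2 + m/2)
(2336 + (l(-22) - 1*(-1054))) + 2043 = (2336 + ((-21/2 + (½)*(-22)) - 1*(-1054))) + 2043 = (2336 + ((-21/2 - 11) + 1054)) + 2043 = (2336 + (-43/2 + 1054)) + 2043 = (2336 + 2065/2) + 2043 = 6737/2 + 2043 = 10823/2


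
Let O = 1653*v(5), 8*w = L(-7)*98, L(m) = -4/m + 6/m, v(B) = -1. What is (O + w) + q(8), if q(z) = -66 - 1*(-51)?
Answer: -3343/2 ≈ -1671.5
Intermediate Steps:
q(z) = -15 (q(z) = -66 + 51 = -15)
L(m) = 2/m
w = -7/2 (w = ((2/(-7))*98)/8 = ((2*(-1/7))*98)/8 = (-2/7*98)/8 = (1/8)*(-28) = -7/2 ≈ -3.5000)
O = -1653 (O = 1653*(-1) = -1653)
(O + w) + q(8) = (-1653 - 7/2) - 15 = -3313/2 - 15 = -3343/2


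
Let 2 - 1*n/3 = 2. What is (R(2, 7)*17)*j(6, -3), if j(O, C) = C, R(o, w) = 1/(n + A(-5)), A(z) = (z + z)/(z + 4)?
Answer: -51/10 ≈ -5.1000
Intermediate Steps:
A(z) = 2*z/(4 + z) (A(z) = (2*z)/(4 + z) = 2*z/(4 + z))
n = 0 (n = 6 - 3*2 = 6 - 6 = 0)
R(o, w) = ⅒ (R(o, w) = 1/(0 + 2*(-5)/(4 - 5)) = 1/(0 + 2*(-5)/(-1)) = 1/(0 + 2*(-5)*(-1)) = 1/(0 + 10) = 1/10 = ⅒)
(R(2, 7)*17)*j(6, -3) = ((⅒)*17)*(-3) = (17/10)*(-3) = -51/10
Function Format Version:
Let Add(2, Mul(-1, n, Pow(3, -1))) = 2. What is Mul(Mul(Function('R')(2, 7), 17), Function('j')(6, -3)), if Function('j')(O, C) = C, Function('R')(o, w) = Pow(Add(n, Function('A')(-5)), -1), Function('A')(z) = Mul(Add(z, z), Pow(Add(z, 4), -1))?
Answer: Rational(-51, 10) ≈ -5.1000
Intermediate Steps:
Function('A')(z) = Mul(2, z, Pow(Add(4, z), -1)) (Function('A')(z) = Mul(Mul(2, z), Pow(Add(4, z), -1)) = Mul(2, z, Pow(Add(4, z), -1)))
n = 0 (n = Add(6, Mul(-3, 2)) = Add(6, -6) = 0)
Function('R')(o, w) = Rational(1, 10) (Function('R')(o, w) = Pow(Add(0, Mul(2, -5, Pow(Add(4, -5), -1))), -1) = Pow(Add(0, Mul(2, -5, Pow(-1, -1))), -1) = Pow(Add(0, Mul(2, -5, -1)), -1) = Pow(Add(0, 10), -1) = Pow(10, -1) = Rational(1, 10))
Mul(Mul(Function('R')(2, 7), 17), Function('j')(6, -3)) = Mul(Mul(Rational(1, 10), 17), -3) = Mul(Rational(17, 10), -3) = Rational(-51, 10)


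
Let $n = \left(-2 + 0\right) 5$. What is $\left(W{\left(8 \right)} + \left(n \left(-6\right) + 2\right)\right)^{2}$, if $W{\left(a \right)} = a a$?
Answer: $15876$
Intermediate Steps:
$n = -10$ ($n = \left(-2\right) 5 = -10$)
$W{\left(a \right)} = a^{2}$
$\left(W{\left(8 \right)} + \left(n \left(-6\right) + 2\right)\right)^{2} = \left(8^{2} + \left(\left(-10\right) \left(-6\right) + 2\right)\right)^{2} = \left(64 + \left(60 + 2\right)\right)^{2} = \left(64 + 62\right)^{2} = 126^{2} = 15876$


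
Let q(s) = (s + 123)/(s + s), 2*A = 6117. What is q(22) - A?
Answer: -134429/44 ≈ -3055.2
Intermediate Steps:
A = 6117/2 (A = (½)*6117 = 6117/2 ≈ 3058.5)
q(s) = (123 + s)/(2*s) (q(s) = (123 + s)/((2*s)) = (123 + s)*(1/(2*s)) = (123 + s)/(2*s))
q(22) - A = (½)*(123 + 22)/22 - 1*6117/2 = (½)*(1/22)*145 - 6117/2 = 145/44 - 6117/2 = -134429/44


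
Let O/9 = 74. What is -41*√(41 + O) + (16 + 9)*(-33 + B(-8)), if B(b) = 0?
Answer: -825 - 41*√707 ≈ -1915.2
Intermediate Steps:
O = 666 (O = 9*74 = 666)
-41*√(41 + O) + (16 + 9)*(-33 + B(-8)) = -41*√(41 + 666) + (16 + 9)*(-33 + 0) = -41*√707 + 25*(-33) = -41*√707 - 825 = -825 - 41*√707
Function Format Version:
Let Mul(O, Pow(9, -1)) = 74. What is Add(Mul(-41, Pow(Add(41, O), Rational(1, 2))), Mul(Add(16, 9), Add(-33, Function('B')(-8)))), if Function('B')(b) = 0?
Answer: Add(-825, Mul(-41, Pow(707, Rational(1, 2)))) ≈ -1915.2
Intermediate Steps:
O = 666 (O = Mul(9, 74) = 666)
Add(Mul(-41, Pow(Add(41, O), Rational(1, 2))), Mul(Add(16, 9), Add(-33, Function('B')(-8)))) = Add(Mul(-41, Pow(Add(41, 666), Rational(1, 2))), Mul(Add(16, 9), Add(-33, 0))) = Add(Mul(-41, Pow(707, Rational(1, 2))), Mul(25, -33)) = Add(Mul(-41, Pow(707, Rational(1, 2))), -825) = Add(-825, Mul(-41, Pow(707, Rational(1, 2))))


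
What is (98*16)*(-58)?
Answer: -90944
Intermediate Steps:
(98*16)*(-58) = 1568*(-58) = -90944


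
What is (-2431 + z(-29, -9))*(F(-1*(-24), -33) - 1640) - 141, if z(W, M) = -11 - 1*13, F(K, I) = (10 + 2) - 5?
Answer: 4008874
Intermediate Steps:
F(K, I) = 7 (F(K, I) = 12 - 5 = 7)
z(W, M) = -24 (z(W, M) = -11 - 13 = -24)
(-2431 + z(-29, -9))*(F(-1*(-24), -33) - 1640) - 141 = (-2431 - 24)*(7 - 1640) - 141 = -2455*(-1633) - 141 = 4009015 - 141 = 4008874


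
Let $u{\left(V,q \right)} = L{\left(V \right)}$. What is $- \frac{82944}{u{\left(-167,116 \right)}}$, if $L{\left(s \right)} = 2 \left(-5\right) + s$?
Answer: $\frac{27648}{59} \approx 468.61$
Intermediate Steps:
$L{\left(s \right)} = -10 + s$
$u{\left(V,q \right)} = -10 + V$
$- \frac{82944}{u{\left(-167,116 \right)}} = - \frac{82944}{-10 - 167} = - \frac{82944}{-177} = \left(-82944\right) \left(- \frac{1}{177}\right) = \frac{27648}{59}$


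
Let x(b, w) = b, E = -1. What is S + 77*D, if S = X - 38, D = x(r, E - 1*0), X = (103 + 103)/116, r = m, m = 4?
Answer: 15763/58 ≈ 271.78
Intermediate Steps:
r = 4
X = 103/58 (X = 206*(1/116) = 103/58 ≈ 1.7759)
D = 4
S = -2101/58 (S = 103/58 - 38 = -2101/58 ≈ -36.224)
S + 77*D = -2101/58 + 77*4 = -2101/58 + 308 = 15763/58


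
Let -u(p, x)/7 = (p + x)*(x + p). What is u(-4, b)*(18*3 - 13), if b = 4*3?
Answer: -18368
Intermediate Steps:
b = 12
u(p, x) = -7*(p + x)² (u(p, x) = -7*(p + x)*(x + p) = -7*(p + x)*(p + x) = -7*(p + x)²)
u(-4, b)*(18*3 - 13) = (-7*(-4 + 12)²)*(18*3 - 13) = (-7*8²)*(54 - 13) = -7*64*41 = -448*41 = -18368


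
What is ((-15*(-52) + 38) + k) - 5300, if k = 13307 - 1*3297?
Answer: 5528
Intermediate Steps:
k = 10010 (k = 13307 - 3297 = 10010)
((-15*(-52) + 38) + k) - 5300 = ((-15*(-52) + 38) + 10010) - 5300 = ((780 + 38) + 10010) - 5300 = (818 + 10010) - 5300 = 10828 - 5300 = 5528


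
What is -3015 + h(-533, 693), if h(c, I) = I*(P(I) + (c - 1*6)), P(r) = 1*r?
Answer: 103707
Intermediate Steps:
P(r) = r
h(c, I) = I*(-6 + I + c) (h(c, I) = I*(I + (c - 1*6)) = I*(I + (c - 6)) = I*(I + (-6 + c)) = I*(-6 + I + c))
-3015 + h(-533, 693) = -3015 + 693*(-6 + 693 - 533) = -3015 + 693*154 = -3015 + 106722 = 103707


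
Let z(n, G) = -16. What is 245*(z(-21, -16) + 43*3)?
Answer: 27685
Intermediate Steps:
245*(z(-21, -16) + 43*3) = 245*(-16 + 43*3) = 245*(-16 + 129) = 245*113 = 27685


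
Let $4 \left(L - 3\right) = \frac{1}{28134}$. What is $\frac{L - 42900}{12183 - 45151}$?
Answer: $\frac{4827456791}{3710086848} \approx 1.3012$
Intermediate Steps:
$L = \frac{337609}{112536}$ ($L = 3 + \frac{1}{4 \cdot 28134} = 3 + \frac{1}{4} \cdot \frac{1}{28134} = 3 + \frac{1}{112536} = \frac{337609}{112536} \approx 3.0$)
$\frac{L - 42900}{12183 - 45151} = \frac{\frac{337609}{112536} - 42900}{12183 - 45151} = - \frac{4827456791}{112536 \left(-32968\right)} = \left(- \frac{4827456791}{112536}\right) \left(- \frac{1}{32968}\right) = \frac{4827456791}{3710086848}$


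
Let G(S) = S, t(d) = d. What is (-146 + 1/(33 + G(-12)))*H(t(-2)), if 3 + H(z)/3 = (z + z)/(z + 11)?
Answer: 95015/63 ≈ 1508.2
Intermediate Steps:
H(z) = -9 + 6*z/(11 + z) (H(z) = -9 + 3*((z + z)/(z + 11)) = -9 + 3*((2*z)/(11 + z)) = -9 + 3*(2*z/(11 + z)) = -9 + 6*z/(11 + z))
(-146 + 1/(33 + G(-12)))*H(t(-2)) = (-146 + 1/(33 - 12))*(3*(-33 - 1*(-2))/(11 - 2)) = (-146 + 1/21)*(3*(-33 + 2)/9) = (-146 + 1/21)*(3*(⅑)*(-31)) = -3065/21*(-31/3) = 95015/63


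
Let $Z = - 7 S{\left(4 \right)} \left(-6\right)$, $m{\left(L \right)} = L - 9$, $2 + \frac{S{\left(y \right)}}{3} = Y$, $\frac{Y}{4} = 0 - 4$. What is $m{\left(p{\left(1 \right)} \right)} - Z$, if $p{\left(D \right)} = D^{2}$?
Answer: $2260$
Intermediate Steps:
$Y = -16$ ($Y = 4 \left(0 - 4\right) = 4 \left(-4\right) = -16$)
$S{\left(y \right)} = -54$ ($S{\left(y \right)} = -6 + 3 \left(-16\right) = -6 - 48 = -54$)
$m{\left(L \right)} = -9 + L$ ($m{\left(L \right)} = L - 9 = -9 + L$)
$Z = -2268$ ($Z = \left(-7\right) \left(-54\right) \left(-6\right) = 378 \left(-6\right) = -2268$)
$m{\left(p{\left(1 \right)} \right)} - Z = \left(-9 + 1^{2}\right) - -2268 = \left(-9 + 1\right) + 2268 = -8 + 2268 = 2260$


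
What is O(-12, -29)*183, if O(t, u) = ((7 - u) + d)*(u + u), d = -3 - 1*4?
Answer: -307806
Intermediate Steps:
d = -7 (d = -3 - 4 = -7)
O(t, u) = -2*u² (O(t, u) = ((7 - u) - 7)*(u + u) = (-u)*(2*u) = -2*u²)
O(-12, -29)*183 = -2*(-29)²*183 = -2*841*183 = -1682*183 = -307806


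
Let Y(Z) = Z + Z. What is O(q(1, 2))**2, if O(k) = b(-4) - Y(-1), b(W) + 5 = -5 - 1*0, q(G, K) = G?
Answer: 64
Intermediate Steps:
b(W) = -10 (b(W) = -5 + (-5 - 1*0) = -5 + (-5 + 0) = -5 - 5 = -10)
Y(Z) = 2*Z
O(k) = -8 (O(k) = -10 - 2*(-1) = -10 - 1*(-2) = -10 + 2 = -8)
O(q(1, 2))**2 = (-8)**2 = 64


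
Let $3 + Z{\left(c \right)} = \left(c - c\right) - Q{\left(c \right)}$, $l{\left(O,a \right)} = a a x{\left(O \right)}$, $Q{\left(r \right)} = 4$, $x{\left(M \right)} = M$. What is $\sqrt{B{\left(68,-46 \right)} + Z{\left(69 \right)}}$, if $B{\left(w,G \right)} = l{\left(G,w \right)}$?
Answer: $i \sqrt{212711} \approx 461.21 i$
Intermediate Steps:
$l{\left(O,a \right)} = O a^{2}$ ($l{\left(O,a \right)} = a a O = a^{2} O = O a^{2}$)
$Z{\left(c \right)} = -7$ ($Z{\left(c \right)} = -3 + \left(\left(c - c\right) - 4\right) = -3 + \left(0 - 4\right) = -3 - 4 = -7$)
$B{\left(w,G \right)} = G w^{2}$
$\sqrt{B{\left(68,-46 \right)} + Z{\left(69 \right)}} = \sqrt{- 46 \cdot 68^{2} - 7} = \sqrt{\left(-46\right) 4624 - 7} = \sqrt{-212704 - 7} = \sqrt{-212711} = i \sqrt{212711}$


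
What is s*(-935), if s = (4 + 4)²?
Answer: -59840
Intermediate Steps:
s = 64 (s = 8² = 64)
s*(-935) = 64*(-935) = -59840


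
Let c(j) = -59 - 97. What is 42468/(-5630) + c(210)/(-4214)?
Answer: -44520468/5931205 ≈ -7.5061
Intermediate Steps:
c(j) = -156
42468/(-5630) + c(210)/(-4214) = 42468/(-5630) - 156/(-4214) = 42468*(-1/5630) - 156*(-1/4214) = -21234/2815 + 78/2107 = -44520468/5931205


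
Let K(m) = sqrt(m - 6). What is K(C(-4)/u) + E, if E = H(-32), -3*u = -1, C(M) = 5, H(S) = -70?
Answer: -67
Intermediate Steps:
u = 1/3 (u = -1/3*(-1) = 1/3 ≈ 0.33333)
E = -70
K(m) = sqrt(-6 + m)
K(C(-4)/u) + E = sqrt(-6 + 5/(1/3)) - 70 = sqrt(-6 + 5*3) - 70 = sqrt(-6 + 15) - 70 = sqrt(9) - 70 = 3 - 70 = -67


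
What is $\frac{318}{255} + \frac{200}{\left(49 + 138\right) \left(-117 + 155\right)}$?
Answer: $\frac{22654}{17765} \approx 1.2752$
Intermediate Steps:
$\frac{318}{255} + \frac{200}{\left(49 + 138\right) \left(-117 + 155\right)} = 318 \cdot \frac{1}{255} + \frac{200}{187 \cdot 38} = \frac{106}{85} + \frac{200}{7106} = \frac{106}{85} + 200 \cdot \frac{1}{7106} = \frac{106}{85} + \frac{100}{3553} = \frac{22654}{17765}$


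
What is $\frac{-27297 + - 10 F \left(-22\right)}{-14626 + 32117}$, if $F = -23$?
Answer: $- \frac{32357}{17491} \approx -1.8499$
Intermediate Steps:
$\frac{-27297 + - 10 F \left(-22\right)}{-14626 + 32117} = \frac{-27297 + \left(-10\right) \left(-23\right) \left(-22\right)}{-14626 + 32117} = \frac{-27297 + 230 \left(-22\right)}{17491} = \left(-27297 - 5060\right) \frac{1}{17491} = \left(-32357\right) \frac{1}{17491} = - \frac{32357}{17491}$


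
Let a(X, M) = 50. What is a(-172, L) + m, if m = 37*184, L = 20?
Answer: 6858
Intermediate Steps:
m = 6808
a(-172, L) + m = 50 + 6808 = 6858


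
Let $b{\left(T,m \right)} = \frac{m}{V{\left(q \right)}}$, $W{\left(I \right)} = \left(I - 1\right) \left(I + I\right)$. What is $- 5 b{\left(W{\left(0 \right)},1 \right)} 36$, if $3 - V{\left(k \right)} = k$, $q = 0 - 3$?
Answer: $-30$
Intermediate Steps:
$q = -3$
$V{\left(k \right)} = 3 - k$
$W{\left(I \right)} = 2 I \left(-1 + I\right)$ ($W{\left(I \right)} = \left(-1 + I\right) 2 I = 2 I \left(-1 + I\right)$)
$b{\left(T,m \right)} = \frac{m}{6}$ ($b{\left(T,m \right)} = \frac{m}{3 - -3} = \frac{m}{3 + 3} = \frac{m}{6}$)
$- 5 b{\left(W{\left(0 \right)},1 \right)} 36 = - 5 \cdot \frac{1}{6} \cdot 1 \cdot 36 = \left(-5\right) \frac{1}{6} \cdot 36 = \left(- \frac{5}{6}\right) 36 = -30$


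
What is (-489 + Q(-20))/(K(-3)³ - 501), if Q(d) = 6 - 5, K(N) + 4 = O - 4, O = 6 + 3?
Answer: 122/125 ≈ 0.97600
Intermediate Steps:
O = 9
K(N) = 1 (K(N) = -4 + (9 - 4) = -4 + 5 = 1)
Q(d) = 1
(-489 + Q(-20))/(K(-3)³ - 501) = (-489 + 1)/(1³ - 501) = -488/(1 - 501) = -488/(-500) = -488*(-1/500) = 122/125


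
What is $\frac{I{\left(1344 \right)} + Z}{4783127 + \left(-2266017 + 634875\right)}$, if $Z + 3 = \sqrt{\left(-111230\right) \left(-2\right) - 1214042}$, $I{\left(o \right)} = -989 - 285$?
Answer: $- \frac{1277}{3151985} + \frac{i \sqrt{991582}}{3151985} \approx -0.00040514 + 0.00031592 i$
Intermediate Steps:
$I{\left(o \right)} = -1274$ ($I{\left(o \right)} = -989 - 285 = -1274$)
$Z = -3 + i \sqrt{991582}$ ($Z = -3 + \sqrt{\left(-111230\right) \left(-2\right) - 1214042} = -3 + \sqrt{222460 - 1214042} = -3 + \sqrt{-991582} = -3 + i \sqrt{991582} \approx -3.0 + 995.78 i$)
$\frac{I{\left(1344 \right)} + Z}{4783127 + \left(-2266017 + 634875\right)} = \frac{-1274 - \left(3 - i \sqrt{991582}\right)}{4783127 + \left(-2266017 + 634875\right)} = \frac{-1277 + i \sqrt{991582}}{4783127 - 1631142} = \frac{-1277 + i \sqrt{991582}}{3151985} = \left(-1277 + i \sqrt{991582}\right) \frac{1}{3151985} = - \frac{1277}{3151985} + \frac{i \sqrt{991582}}{3151985}$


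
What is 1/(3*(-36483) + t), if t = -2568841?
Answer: -1/2678290 ≈ -3.7337e-7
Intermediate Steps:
1/(3*(-36483) + t) = 1/(3*(-36483) - 2568841) = 1/(-109449 - 2568841) = 1/(-2678290) = -1/2678290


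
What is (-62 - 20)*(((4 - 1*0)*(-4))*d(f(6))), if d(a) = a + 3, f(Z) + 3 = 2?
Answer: 2624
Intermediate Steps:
f(Z) = -1 (f(Z) = -3 + 2 = -1)
d(a) = 3 + a
(-62 - 20)*(((4 - 1*0)*(-4))*d(f(6))) = (-62 - 20)*(((4 - 1*0)*(-4))*(3 - 1)) = -82*(4 + 0)*(-4)*2 = -82*4*(-4)*2 = -(-1312)*2 = -82*(-32) = 2624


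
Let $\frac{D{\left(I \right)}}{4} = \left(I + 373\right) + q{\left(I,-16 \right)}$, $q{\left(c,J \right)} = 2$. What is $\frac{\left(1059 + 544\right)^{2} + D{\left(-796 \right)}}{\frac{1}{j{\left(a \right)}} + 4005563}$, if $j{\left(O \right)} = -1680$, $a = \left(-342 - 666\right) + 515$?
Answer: $\frac{4314114000}{6729345839} \approx 0.64109$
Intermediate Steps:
$a = -493$ ($a = -1008 + 515 = -493$)
$D{\left(I \right)} = 1500 + 4 I$ ($D{\left(I \right)} = 4 \left(\left(I + 373\right) + 2\right) = 4 \left(\left(373 + I\right) + 2\right) = 4 \left(375 + I\right) = 1500 + 4 I$)
$\frac{\left(1059 + 544\right)^{2} + D{\left(-796 \right)}}{\frac{1}{j{\left(a \right)}} + 4005563} = \frac{\left(1059 + 544\right)^{2} + \left(1500 + 4 \left(-796\right)\right)}{\frac{1}{-1680} + 4005563} = \frac{1603^{2} + \left(1500 - 3184\right)}{- \frac{1}{1680} + 4005563} = \frac{2569609 - 1684}{\frac{6729345839}{1680}} = 2567925 \cdot \frac{1680}{6729345839} = \frac{4314114000}{6729345839}$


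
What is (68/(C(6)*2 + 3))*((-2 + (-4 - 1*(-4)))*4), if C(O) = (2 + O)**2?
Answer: -544/131 ≈ -4.1527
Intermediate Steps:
(68/(C(6)*2 + 3))*((-2 + (-4 - 1*(-4)))*4) = (68/((2 + 6)**2*2 + 3))*((-2 + (-4 - 1*(-4)))*4) = (68/(8**2*2 + 3))*((-2 + (-4 + 4))*4) = (68/(64*2 + 3))*((-2 + 0)*4) = (68/(128 + 3))*(-2*4) = (68/131)*(-8) = -544/131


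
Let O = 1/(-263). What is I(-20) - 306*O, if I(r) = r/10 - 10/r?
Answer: -177/526 ≈ -0.33650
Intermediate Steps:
I(r) = -10/r + r/10 (I(r) = r*(⅒) - 10/r = r/10 - 10/r = -10/r + r/10)
O = -1/263 ≈ -0.0038023
I(-20) - 306*O = (-10/(-20) + (⅒)*(-20)) - 306*(-1/263) = (-10*(-1/20) - 2) + 306/263 = (½ - 2) + 306/263 = -3/2 + 306/263 = -177/526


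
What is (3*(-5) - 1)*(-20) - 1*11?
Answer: 309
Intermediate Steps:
(3*(-5) - 1)*(-20) - 1*11 = (-15 - 1)*(-20) - 11 = -16*(-20) - 11 = 320 - 11 = 309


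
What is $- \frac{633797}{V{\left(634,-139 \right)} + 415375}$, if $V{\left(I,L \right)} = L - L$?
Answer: $- \frac{633797}{415375} \approx -1.5258$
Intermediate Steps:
$V{\left(I,L \right)} = 0$
$- \frac{633797}{V{\left(634,-139 \right)} + 415375} = - \frac{633797}{0 + 415375} = - \frac{633797}{415375}$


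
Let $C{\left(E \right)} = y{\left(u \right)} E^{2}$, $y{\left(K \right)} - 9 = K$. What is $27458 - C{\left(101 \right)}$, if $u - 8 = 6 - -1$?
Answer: $-217366$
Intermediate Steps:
$u = 15$ ($u = 8 + \left(6 - -1\right) = 8 + \left(6 + 1\right) = 8 + 7 = 15$)
$y{\left(K \right)} = 9 + K$
$C{\left(E \right)} = 24 E^{2}$ ($C{\left(E \right)} = \left(9 + 15\right) E^{2} = 24 E^{2}$)
$27458 - C{\left(101 \right)} = 27458 - 24 \cdot 101^{2} = 27458 - 24 \cdot 10201 = 27458 - 244824 = -217366$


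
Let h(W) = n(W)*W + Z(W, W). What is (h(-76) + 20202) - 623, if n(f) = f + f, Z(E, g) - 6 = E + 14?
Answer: 31075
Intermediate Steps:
Z(E, g) = 20 + E (Z(E, g) = 6 + (E + 14) = 6 + (14 + E) = 20 + E)
n(f) = 2*f
h(W) = 20 + W + 2*W² (h(W) = (2*W)*W + (20 + W) = 2*W² + (20 + W) = 20 + W + 2*W²)
(h(-76) + 20202) - 623 = ((20 - 76 + 2*(-76)²) + 20202) - 623 = ((20 - 76 + 2*5776) + 20202) - 623 = ((20 - 76 + 11552) + 20202) - 623 = (11496 + 20202) - 623 = 31698 - 623 = 31075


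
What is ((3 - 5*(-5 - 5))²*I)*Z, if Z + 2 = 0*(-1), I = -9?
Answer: 50562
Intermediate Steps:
Z = -2 (Z = -2 + 0*(-1) = -2 + 0 = -2)
((3 - 5*(-5 - 5))²*I)*Z = ((3 - 5*(-5 - 5))²*(-9))*(-2) = ((3 - 5*(-10))²*(-9))*(-2) = ((3 + 50)²*(-9))*(-2) = (53²*(-9))*(-2) = (2809*(-9))*(-2) = -25281*(-2) = 50562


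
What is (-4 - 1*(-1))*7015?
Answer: -21045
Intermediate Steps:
(-4 - 1*(-1))*7015 = (-4 + 1)*7015 = -3*7015 = -21045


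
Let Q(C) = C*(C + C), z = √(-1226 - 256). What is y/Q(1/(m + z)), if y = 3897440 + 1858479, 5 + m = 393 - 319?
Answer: 18873658401/2 + 397158411*I*√1482 ≈ 9.4368e+9 + 1.5289e+10*I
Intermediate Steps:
z = I*√1482 (z = √(-1482) = I*√1482 ≈ 38.497*I)
m = 69 (m = -5 + (393 - 319) = -5 + 74 = 69)
Q(C) = 2*C² (Q(C) = C*(2*C) = 2*C²)
y = 5755919
y/Q(1/(m + z)) = 5755919/((2*(1/(69 + I*√1482))²)) = 5755919/((2/(69 + I*√1482)²)) = 5755919*((69 + I*√1482)²/2) = 5755919*(69 + I*√1482)²/2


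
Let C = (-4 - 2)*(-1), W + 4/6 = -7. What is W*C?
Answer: -46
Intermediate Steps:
W = -23/3 (W = -⅔ - 7 = -23/3 ≈ -7.6667)
C = 6 (C = -6*(-1) = 6)
W*C = -23/3*6 = -46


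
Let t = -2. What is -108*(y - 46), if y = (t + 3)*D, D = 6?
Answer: 4320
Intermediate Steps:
y = 6 (y = (-2 + 3)*6 = 1*6 = 6)
-108*(y - 46) = -108*(6 - 46) = -108*(-40) = 4320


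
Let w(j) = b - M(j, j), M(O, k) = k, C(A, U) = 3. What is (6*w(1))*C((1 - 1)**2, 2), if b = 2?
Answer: 18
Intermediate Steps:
w(j) = 2 - j
(6*w(1))*C((1 - 1)**2, 2) = (6*(2 - 1*1))*3 = (6*(2 - 1))*3 = (6*1)*3 = 6*3 = 18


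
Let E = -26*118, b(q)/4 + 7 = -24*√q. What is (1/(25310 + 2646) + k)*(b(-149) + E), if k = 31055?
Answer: -671966351694/6989 - 20836165944*I*√149/6989 ≈ -9.6146e+7 - 3.6391e+7*I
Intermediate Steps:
b(q) = -28 - 96*√q (b(q) = -28 + 4*(-24*√q) = -28 - 96*√q)
E = -3068
(1/(25310 + 2646) + k)*(b(-149) + E) = (1/(25310 + 2646) + 31055)*((-28 - 96*I*√149) - 3068) = (1/27956 + 31055)*((-28 - 96*I*√149) - 3068) = 868173581*(-3096 - 96*I*√149)/27956 = -671966351694/6989 - 20836165944*I*√149/6989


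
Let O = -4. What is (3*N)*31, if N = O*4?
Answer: -1488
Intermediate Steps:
N = -16 (N = -4*4 = -16)
(3*N)*31 = (3*(-16))*31 = -48*31 = -1488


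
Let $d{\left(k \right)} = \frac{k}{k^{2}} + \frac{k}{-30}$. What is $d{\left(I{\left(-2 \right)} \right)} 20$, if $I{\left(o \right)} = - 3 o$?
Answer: $- \frac{2}{3} \approx -0.66667$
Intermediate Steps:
$d{\left(k \right)} = \frac{1}{k} - \frac{k}{30}$ ($d{\left(k \right)} = \frac{k}{k^{2}} + k \left(- \frac{1}{30}\right) = \frac{1}{k} - \frac{k}{30}$)
$d{\left(I{\left(-2 \right)} \right)} 20 = \left(\frac{1}{\left(-3\right) \left(-2\right)} - \frac{\left(-3\right) \left(-2\right)}{30}\right) 20 = \left(\frac{1}{6} - \frac{1}{5}\right) 20 = \left(- \frac{1}{30}\right) 20 = - \frac{2}{3}$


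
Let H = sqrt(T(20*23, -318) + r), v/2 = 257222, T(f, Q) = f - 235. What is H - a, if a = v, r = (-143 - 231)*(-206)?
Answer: -514444 + sqrt(77269) ≈ -5.1417e+5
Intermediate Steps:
T(f, Q) = -235 + f
r = 77044 (r = -374*(-206) = 77044)
v = 514444 (v = 2*257222 = 514444)
a = 514444
H = sqrt(77269) (H = sqrt((-235 + 20*23) + 77044) = sqrt((-235 + 460) + 77044) = sqrt(225 + 77044) = sqrt(77269) ≈ 277.97)
H - a = sqrt(77269) - 1*514444 = sqrt(77269) - 514444 = -514444 + sqrt(77269)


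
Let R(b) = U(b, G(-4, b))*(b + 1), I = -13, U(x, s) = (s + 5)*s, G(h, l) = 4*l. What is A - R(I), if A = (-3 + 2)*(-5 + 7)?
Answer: 29326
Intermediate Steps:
U(x, s) = s*(5 + s) (U(x, s) = (5 + s)*s = s*(5 + s))
R(b) = 4*b*(1 + b)*(5 + 4*b) (R(b) = ((4*b)*(5 + 4*b))*(b + 1) = (4*b*(5 + 4*b))*(1 + b) = 4*b*(1 + b)*(5 + 4*b))
A = -2 (A = -1*2 = -2)
A - R(I) = -2 - 4*(-13)*(1 - 13)*(5 + 4*(-13)) = -2 - 4*(-13)*(-12)*(5 - 52) = -2 - 4*(-13)*(-12)*(-47) = -2 - 1*(-29328) = -2 + 29328 = 29326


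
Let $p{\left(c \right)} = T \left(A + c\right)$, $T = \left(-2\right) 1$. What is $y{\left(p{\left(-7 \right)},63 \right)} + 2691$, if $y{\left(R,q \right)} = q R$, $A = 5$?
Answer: $2943$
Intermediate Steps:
$T = -2$
$p{\left(c \right)} = -10 - 2 c$ ($p{\left(c \right)} = - 2 \left(5 + c\right) = -10 - 2 c$)
$y{\left(R,q \right)} = R q$
$y{\left(p{\left(-7 \right)},63 \right)} + 2691 = \left(-10 - -14\right) 63 + 2691 = \left(-10 + 14\right) 63 + 2691 = 4 \cdot 63 + 2691 = 252 + 2691 = 2943$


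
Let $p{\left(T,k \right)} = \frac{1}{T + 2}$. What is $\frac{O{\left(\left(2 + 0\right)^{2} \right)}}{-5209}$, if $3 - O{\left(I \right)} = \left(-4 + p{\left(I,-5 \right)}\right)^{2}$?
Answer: $\frac{421}{187524} \approx 0.002245$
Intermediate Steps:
$p{\left(T,k \right)} = \frac{1}{2 + T}$
$O{\left(I \right)} = 3 - \left(-4 + \frac{1}{2 + I}\right)^{2}$
$\frac{O{\left(\left(2 + 0\right)^{2} \right)}}{-5209} = \frac{3 - \frac{\left(7 + 4 \left(2 + 0\right)^{2}\right)^{2}}{\left(2 + \left(2 + 0\right)^{2}\right)^{2}}}{-5209} = \left(3 - \frac{\left(7 + 4 \cdot 2^{2}\right)^{2}}{\left(2 + 2^{2}\right)^{2}}\right) \left(- \frac{1}{5209}\right) = \left(3 - \frac{\left(7 + 4 \cdot 4\right)^{2}}{\left(2 + 4\right)^{2}}\right) \left(- \frac{1}{5209}\right) = \left(3 - \frac{\left(7 + 16\right)^{2}}{36}\right) \left(- \frac{1}{5209}\right) = \left(3 - \frac{23^{2}}{36}\right) \left(- \frac{1}{5209}\right) = \left(3 - \frac{1}{36} \cdot 529\right) \left(- \frac{1}{5209}\right) = \left(3 - \frac{529}{36}\right) \left(- \frac{1}{5209}\right) = \left(- \frac{421}{36}\right) \left(- \frac{1}{5209}\right) = \frac{421}{187524}$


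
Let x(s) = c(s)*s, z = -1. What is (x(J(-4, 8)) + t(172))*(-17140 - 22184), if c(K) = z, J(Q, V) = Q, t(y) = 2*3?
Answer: -393240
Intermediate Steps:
t(y) = 6
c(K) = -1
x(s) = -s
(x(J(-4, 8)) + t(172))*(-17140 - 22184) = (-1*(-4) + 6)*(-17140 - 22184) = (4 + 6)*(-39324) = 10*(-39324) = -393240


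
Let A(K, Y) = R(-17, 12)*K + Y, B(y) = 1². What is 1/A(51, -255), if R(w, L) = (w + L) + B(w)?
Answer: -1/459 ≈ -0.0021787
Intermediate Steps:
B(y) = 1
R(w, L) = 1 + L + w (R(w, L) = (w + L) + 1 = (L + w) + 1 = 1 + L + w)
A(K, Y) = Y - 4*K (A(K, Y) = (1 + 12 - 17)*K + Y = -4*K + Y = Y - 4*K)
1/A(51, -255) = 1/(-255 - 4*51) = 1/(-255 - 204) = 1/(-459) = -1/459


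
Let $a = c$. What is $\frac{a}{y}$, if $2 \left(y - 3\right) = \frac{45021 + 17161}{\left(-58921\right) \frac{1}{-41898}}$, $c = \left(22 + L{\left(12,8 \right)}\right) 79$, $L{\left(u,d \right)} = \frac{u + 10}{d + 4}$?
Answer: $\frac{665630537}{7816964886} \approx 0.085152$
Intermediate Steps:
$L{\left(u,d \right)} = \frac{10 + u}{4 + d}$
$c = \frac{11297}{6}$ ($c = \left(22 + \frac{10 + 12}{4 + 8}\right) 79 = \left(22 + \frac{1}{12} \cdot 22\right) 79 = \left(22 + \frac{11}{6}\right) 79 = \frac{143}{6} \cdot 79 = \frac{11297}{6} \approx 1882.8$)
$a = \frac{11297}{6} \approx 1882.8$
$y = \frac{1302827481}{58921}$ ($y = 3 + \frac{\left(45021 + 17161\right) \frac{1}{\left(-58921\right) \frac{1}{-41898}}}{2} = 3 + \frac{62182 \frac{1}{\left(-58921\right) \left(- \frac{1}{41898}\right)}}{2} = 3 + \frac{62182 \frac{1}{\frac{58921}{41898}}}{2} = 3 + \frac{62182 \cdot \frac{41898}{58921}}{2} = 3 + \frac{1}{2} \cdot \frac{2605301436}{58921} = 3 + \frac{1302650718}{58921} = \frac{1302827481}{58921} \approx 22111.0$)
$\frac{a}{y} = \frac{11297}{6 \cdot \frac{1302827481}{58921}} = \frac{11297}{6} \cdot \frac{58921}{1302827481} = \frac{665630537}{7816964886}$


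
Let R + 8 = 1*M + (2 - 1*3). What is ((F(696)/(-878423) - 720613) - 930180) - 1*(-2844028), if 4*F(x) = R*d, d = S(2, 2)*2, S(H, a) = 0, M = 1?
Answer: 1193235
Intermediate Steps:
R = -8 (R = -8 + (1*1 + (2 - 1*3)) = -8 + (1 + (2 - 3)) = -8 + (1 - 1) = -8 + 0 = -8)
d = 0 (d = 0*2 = 0)
F(x) = 0 (F(x) = (-8*0)/4 = (1/4)*0 = 0)
((F(696)/(-878423) - 720613) - 930180) - 1*(-2844028) = ((0/(-878423) - 720613) - 930180) - 1*(-2844028) = ((0*(-1/878423) - 720613) - 930180) + 2844028 = ((0 - 720613) - 930180) + 2844028 = (-720613 - 930180) + 2844028 = -1650793 + 2844028 = 1193235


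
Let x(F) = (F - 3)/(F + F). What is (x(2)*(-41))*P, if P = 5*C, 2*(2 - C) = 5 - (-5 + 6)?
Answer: 0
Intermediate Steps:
x(F) = (-3 + F)/(2*F) (x(F) = (-3 + F)/((2*F)) = (-3 + F)*(1/(2*F)) = (-3 + F)/(2*F))
C = 0 (C = 2 - (5 - (-5 + 6))/2 = 2 - (5 - 1)/2 = 2 - ½*4 = 2 - 2 = 0)
P = 0 (P = 5*0 = 0)
(x(2)*(-41))*P = (((½)*(-3 + 2)/2)*(-41))*0 = (((½)*(½)*(-1))*(-41))*0 = -¼*(-41)*0 = (41/4)*0 = 0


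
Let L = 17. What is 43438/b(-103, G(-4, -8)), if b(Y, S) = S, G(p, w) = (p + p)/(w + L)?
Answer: -195471/4 ≈ -48868.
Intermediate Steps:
G(p, w) = 2*p/(17 + w) (G(p, w) = (p + p)/(w + 17) = (2*p)/(17 + w) = 2*p/(17 + w))
43438/b(-103, G(-4, -8)) = 43438/((2*(-4)/(17 - 8))) = 43438/((2*(-4)/9)) = 43438/((2*(-4)*(⅑))) = 43438/(-8/9) = 43438*(-9/8) = -195471/4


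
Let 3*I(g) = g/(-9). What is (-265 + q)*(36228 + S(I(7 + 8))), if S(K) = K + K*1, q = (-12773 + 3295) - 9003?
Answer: -6111983332/9 ≈ -6.7911e+8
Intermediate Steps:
I(g) = -g/27 (I(g) = (g/(-9))/3 = (g*(-⅑))/3 = (-g/9)/3 = -g/27)
q = -18481 (q = -9478 - 9003 = -18481)
S(K) = 2*K (S(K) = K + K = 2*K)
(-265 + q)*(36228 + S(I(7 + 8))) = (-265 - 18481)*(36228 + 2*(-(7 + 8)/27)) = -18746*(36228 + 2*(-1/27*15)) = -18746*(36228 + 2*(-5/9)) = -18746*(36228 - 10/9) = -18746*326042/9 = -6111983332/9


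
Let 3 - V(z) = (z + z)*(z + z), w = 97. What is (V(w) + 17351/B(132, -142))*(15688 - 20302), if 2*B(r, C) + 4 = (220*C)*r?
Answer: 179007783096459/1030921 ≈ 1.7364e+8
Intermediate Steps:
B(r, C) = -2 + 110*C*r (B(r, C) = -2 + ((220*C)*r)/2 = -2 + (220*C*r)/2 = -2 + 110*C*r)
V(z) = 3 - 4*z² (V(z) = 3 - (z + z)*(z + z) = 3 - 2*z*2*z = 3 - 4*z²)
(V(w) + 17351/B(132, -142))*(15688 - 20302) = ((3 - 4*97²) + 17351/(-2 + 110*(-142)*132))*(15688 - 20302) = ((3 - 4*9409) + 17351/(-2 - 2061840))*(-4614) = ((3 - 37636) + 17351/(-2061842))*(-4614) = (-37633 + 17351*(-1/2061842))*(-4614) = (-37633 - 17351/2061842)*(-4614) = -77593317337/2061842*(-4614) = 179007783096459/1030921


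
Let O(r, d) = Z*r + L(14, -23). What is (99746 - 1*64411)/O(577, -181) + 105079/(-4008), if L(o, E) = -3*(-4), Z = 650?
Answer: -19634758609/751624248 ≈ -26.123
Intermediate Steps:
L(o, E) = 12
O(r, d) = 12 + 650*r (O(r, d) = 650*r + 12 = 12 + 650*r)
(99746 - 1*64411)/O(577, -181) + 105079/(-4008) = (99746 - 1*64411)/(12 + 650*577) + 105079/(-4008) = (99746 - 64411)/(12 + 375050) + 105079*(-1/4008) = 35335/375062 - 105079/4008 = -19634758609/751624248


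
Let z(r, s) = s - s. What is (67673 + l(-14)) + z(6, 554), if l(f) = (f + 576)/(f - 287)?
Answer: 20369011/301 ≈ 67671.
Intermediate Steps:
z(r, s) = 0
l(f) = (576 + f)/(-287 + f)
(67673 + l(-14)) + z(6, 554) = (67673 + (576 - 14)/(-287 - 14)) + 0 = (67673 + 562/(-301)) + 0 = (67673 - 1/301*562) + 0 = (67673 - 562/301) + 0 = 20369011/301 + 0 = 20369011/301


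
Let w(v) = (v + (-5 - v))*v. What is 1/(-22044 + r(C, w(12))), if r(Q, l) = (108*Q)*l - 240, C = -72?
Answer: 1/444276 ≈ 2.2509e-6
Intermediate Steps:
w(v) = -5*v
r(Q, l) = -240 + 108*Q*l (r(Q, l) = 108*Q*l - 240 = -240 + 108*Q*l)
1/(-22044 + r(C, w(12))) = 1/(-22044 + (-240 + 108*(-72)*(-5*12))) = 1/(-22044 + (-240 + 108*(-72)*(-60))) = 1/(-22044 + (-240 + 466560)) = 1/(-22044 + 466320) = 1/444276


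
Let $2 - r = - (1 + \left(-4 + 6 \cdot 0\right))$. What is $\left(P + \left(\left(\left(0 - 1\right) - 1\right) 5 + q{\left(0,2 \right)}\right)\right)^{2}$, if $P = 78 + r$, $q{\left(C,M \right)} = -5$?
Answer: $3844$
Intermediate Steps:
$r = -1$ ($r = 2 - - (1 + \left(-4 + 6 \cdot 0\right)) = 2 - - (1 + \left(-4 + 0\right)) = 2 - - (1 - 4) = 2 - \left(-1\right) \left(-3\right) = 2 - 3 = -1$)
$P = 77$ ($P = 78 - 1 = 77$)
$\left(P + \left(\left(\left(0 - 1\right) - 1\right) 5 + q{\left(0,2 \right)}\right)\right)^{2} = \left(77 + \left(\left(\left(0 - 1\right) - 1\right) 5 - 5\right)\right)^{2} = \left(77 + \left(\left(-1 - 1\right) 5 - 5\right)\right)^{2} = \left(77 - 15\right)^{2} = 62^{2} = 3844$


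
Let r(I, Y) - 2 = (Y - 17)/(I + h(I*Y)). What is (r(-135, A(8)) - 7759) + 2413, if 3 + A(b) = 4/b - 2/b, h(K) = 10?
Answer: -2671921/500 ≈ -5343.8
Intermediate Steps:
A(b) = -3 + 2/b (A(b) = -3 + (4/b - 2/b) = -3 + 2/b)
r(I, Y) = 2 + (-17 + Y)/(10 + I) (r(I, Y) = 2 + (Y - 17)/(I + 10) = 2 + (-17 + Y)/(10 + I))
(r(-135, A(8)) - 7759) + 2413 = ((3 + (-3 + 2/8) + 2*(-135))/(10 - 135) - 7759) + 2413 = ((3 + (-3 + 2*(⅛)) - 270)/(-125) - 7759) + 2413 = (-(3 + (-3 + ¼) - 270)/125 - 7759) + 2413 = (-(3 - 11/4 - 270)/125 - 7759) + 2413 = (-1/125*(-1079/4) - 7759) + 2413 = (1079/500 - 7759) + 2413 = -3878421/500 + 2413 = -2671921/500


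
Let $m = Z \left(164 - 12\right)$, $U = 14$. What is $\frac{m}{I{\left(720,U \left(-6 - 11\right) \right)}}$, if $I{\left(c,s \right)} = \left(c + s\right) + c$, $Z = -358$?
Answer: $- \frac{27208}{601} \approx -45.271$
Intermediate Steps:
$I{\left(c,s \right)} = s + 2 c$
$m = -54416$ ($m = - 358 \left(164 - 12\right) = \left(-358\right) 152 = -54416$)
$\frac{m}{I{\left(720,U \left(-6 - 11\right) \right)}} = - \frac{54416}{14 \left(-6 - 11\right) + 2 \cdot 720} = - \frac{54416}{14 \left(-17\right) + 1440} = - \frac{54416}{-238 + 1440} = - \frac{54416}{1202} = \left(-54416\right) \frac{1}{1202} = - \frac{27208}{601}$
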